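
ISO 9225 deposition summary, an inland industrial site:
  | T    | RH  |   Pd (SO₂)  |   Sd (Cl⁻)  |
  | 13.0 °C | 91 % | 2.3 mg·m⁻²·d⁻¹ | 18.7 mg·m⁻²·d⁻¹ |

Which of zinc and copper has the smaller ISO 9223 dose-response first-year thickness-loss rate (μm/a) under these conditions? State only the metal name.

zinc: temperature factor f = -0.071·(3.0) = -0.2130
  sulphur-dioxide contribution → 0.989 μm/a
  chloride contribution → 0.5808 μm/a
  ⇒ r_corr(zinc) = 1.57 μm/a
copper: f(T) = -0.080·(T−10) [T>10 °C] = -0.2400
  sulphur-dioxide contribution → 1.111 μm/a
  chloride contribution → 1.131 μm/a
  ⇒ r_corr(copper) = 2.242 μm/a
Ordering by μm/a: copper (2.24) > zinc (1.57)

zinc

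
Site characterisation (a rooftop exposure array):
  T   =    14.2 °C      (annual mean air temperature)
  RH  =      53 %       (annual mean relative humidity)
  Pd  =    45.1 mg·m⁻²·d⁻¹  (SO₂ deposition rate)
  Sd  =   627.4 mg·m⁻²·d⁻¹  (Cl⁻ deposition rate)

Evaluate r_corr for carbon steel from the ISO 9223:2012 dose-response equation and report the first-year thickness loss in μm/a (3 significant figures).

r_corr = 85.7 μm/a

carbon steel: temperature factor f = -0.054·(4.2) = -0.2268
  sulphur-dioxide contribution → 29.51 μm/a
  chloride contribution → 56.15 μm/a
  ⇒ r_corr(carbon steel) = 85.66 μm/a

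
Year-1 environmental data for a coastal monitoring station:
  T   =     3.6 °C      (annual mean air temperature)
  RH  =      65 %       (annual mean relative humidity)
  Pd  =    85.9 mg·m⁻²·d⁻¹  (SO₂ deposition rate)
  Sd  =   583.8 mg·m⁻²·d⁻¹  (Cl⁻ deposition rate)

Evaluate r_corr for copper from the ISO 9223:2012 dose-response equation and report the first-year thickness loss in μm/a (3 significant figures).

r_corr = 1.06 μm/a

copper: temperature factor f = +0.126·(-6.4) = -0.8064
  Pd branch = 0.0053·Pd^0.26·e^(0.059·RH+f) = 0.3487 μm/a
  Cl⁻ term: 0.01025·583.8^0.27·exp(0.036·65+0.049·3.6) = 0.7087
  sum: 0.3487 + 0.7087 → r_corr = 1.057 μm/a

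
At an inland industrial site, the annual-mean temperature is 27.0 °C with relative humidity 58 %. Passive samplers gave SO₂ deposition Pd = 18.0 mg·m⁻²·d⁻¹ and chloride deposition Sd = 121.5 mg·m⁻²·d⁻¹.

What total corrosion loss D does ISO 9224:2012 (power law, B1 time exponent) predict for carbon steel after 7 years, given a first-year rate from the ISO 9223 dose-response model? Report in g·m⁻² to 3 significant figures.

D(7) = 1.09e+03 g·m⁻²

carbon steel: f(T) = -0.054·(T−10) [T>10 °C] = -0.9180
  sulphur-dioxide contribution → 10.13 μm/a
  chloride contribution → 39.93 μm/a
  total first-year rate 50.07 μm/a
ISO 9224: D(t) = r_corr · t^b with b = 0.523 (carbon steel, B1)
  D(7) = 50.07 × 7^0.523 = 50.07 × 2.767 = 138.5 μm
  Mass loss = 138.5 μm × 7.85 g/cm³ = 1087 g·m⁻²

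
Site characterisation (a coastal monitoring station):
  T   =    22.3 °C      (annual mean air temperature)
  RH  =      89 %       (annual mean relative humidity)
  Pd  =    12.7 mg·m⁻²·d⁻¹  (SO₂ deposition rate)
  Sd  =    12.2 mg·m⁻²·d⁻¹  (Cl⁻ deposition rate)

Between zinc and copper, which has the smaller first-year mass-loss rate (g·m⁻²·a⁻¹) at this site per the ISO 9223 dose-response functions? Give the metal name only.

zinc: T>10 °C ⇒ hinge -0.071·(22.3−10) = -0.8733
  SO₂ term: 0.0129·12.7^0.44·exp(0.046·89-0.8733) = 0.9885
  Sd branch = 0.0175·Sd^0.57·e^(0.008·RH+0.085·T) = 0.9878 μm/a
  sum: 0.9885 + 0.9878 → r_corr = 1.976 μm/a
  mass loss = 1.976 μm/a × 7.14 g/cm³ = 14.11 g·m⁻²·a⁻¹
copper: temperature factor f = -0.080·(12.3) = -0.9840
  SO₂ term: 0.0053·12.7^0.26·exp(0.059·89-0.9840) = 0.7318
  Sd branch = 0.01025·Sd^0.27·e^(0.036·RH+0.049·T) = 1.479 μm/a
  sum: 0.7318 + 1.479 → r_corr = 2.211 μm/a
  mass loss = 2.211 μm/a × 8.96 g/cm³ = 19.81 g·m⁻²·a⁻¹
Ordering by g·m⁻²·a⁻¹: copper (19.8) > zinc (14.1)

zinc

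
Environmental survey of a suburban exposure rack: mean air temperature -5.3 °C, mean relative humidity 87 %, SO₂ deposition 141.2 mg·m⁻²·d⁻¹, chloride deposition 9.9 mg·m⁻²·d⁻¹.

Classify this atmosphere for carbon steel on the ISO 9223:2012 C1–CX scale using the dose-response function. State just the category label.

carbon steel: temperature factor f = +0.150·(-15.3) = -2.2950
  SO₂ term: 1.77·141.2^0.52·exp(0.02·87-2.2950) = 13.33
  Sd branch = 0.102·Sd^0.62·e^(0.033·RH+0.04·T) = 6.035 μm/a
  sum: 13.33 + 6.035 → r_corr = 19.37 μm/a
ISO 9223 Table 2 (carbon steel): 1.3 < 19.4 ≤ 25 μm/a ⇒ C2

C2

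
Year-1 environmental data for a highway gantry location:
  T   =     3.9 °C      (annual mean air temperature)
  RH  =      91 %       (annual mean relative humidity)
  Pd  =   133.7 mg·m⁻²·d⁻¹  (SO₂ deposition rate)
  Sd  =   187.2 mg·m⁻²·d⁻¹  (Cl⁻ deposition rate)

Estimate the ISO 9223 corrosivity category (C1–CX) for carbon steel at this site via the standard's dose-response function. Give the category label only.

carbon steel: T≤10 °C ⇒ hinge +0.150·(3.9−10) = -0.9150
  SO₂ term: 1.77·133.7^0.52·exp(0.02·91-0.9150) = 55.8
  Sd branch = 0.102·Sd^0.62·e^(0.033·RH+0.04·T) = 61.57 μm/a
  r_corr = 55.8 + 61.57 = 117.4 μm/a
117 μm/a falls in (80, 200] for carbon steel → category C5

C5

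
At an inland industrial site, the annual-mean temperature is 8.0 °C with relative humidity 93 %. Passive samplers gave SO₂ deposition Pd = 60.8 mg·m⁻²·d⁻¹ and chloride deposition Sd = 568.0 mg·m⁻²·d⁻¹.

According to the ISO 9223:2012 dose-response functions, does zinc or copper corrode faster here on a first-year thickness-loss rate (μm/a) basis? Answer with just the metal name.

zinc: temperature factor f = +0.038·(-2.0) = -0.0760
  Pd branch = 0.0129·Pd^0.44·e^(0.046·RH+f) = 5.253 μm/a
  Sd branch = 0.0175·Sd^0.57·e^(0.008·RH+0.085·T) = 2.701 μm/a
  r_corr = 5.253 + 2.701 = 7.954 μm/a
copper: T≤10 °C ⇒ hinge +0.126·(8.0−10) = -0.2520
  Pd branch = 0.0053·Pd^0.26·e^(0.059·RH+f) = 2.895 μm/a
  Sd branch = 0.01025·Sd^0.27·e^(0.036·RH+0.049·T) = 2.391 μm/a
  sum: 2.895 + 2.391 → r_corr = 5.286 μm/a
Ordering by μm/a: zinc (7.95) > copper (5.29)

zinc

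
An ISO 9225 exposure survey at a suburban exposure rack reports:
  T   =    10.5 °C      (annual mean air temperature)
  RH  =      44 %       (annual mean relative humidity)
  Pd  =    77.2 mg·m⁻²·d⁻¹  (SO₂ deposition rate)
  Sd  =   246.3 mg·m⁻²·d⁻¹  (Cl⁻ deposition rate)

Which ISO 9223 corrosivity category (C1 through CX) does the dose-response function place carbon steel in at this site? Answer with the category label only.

C4

carbon steel: f(T) = -0.054·(T−10) [T>10 °C] = -0.0270
  SO₂ term: 1.77·77.2^0.52·exp(0.02·44-0.0270) = 39.81
  Sd branch = 0.102·Sd^0.62·e^(0.033·RH+0.04·T) = 20.15 μm/a
  sum: 39.81 + 20.15 → r_corr = 59.96 μm/a
Category bounds: 50…80 μm/a bracket r_corr ⇒ C4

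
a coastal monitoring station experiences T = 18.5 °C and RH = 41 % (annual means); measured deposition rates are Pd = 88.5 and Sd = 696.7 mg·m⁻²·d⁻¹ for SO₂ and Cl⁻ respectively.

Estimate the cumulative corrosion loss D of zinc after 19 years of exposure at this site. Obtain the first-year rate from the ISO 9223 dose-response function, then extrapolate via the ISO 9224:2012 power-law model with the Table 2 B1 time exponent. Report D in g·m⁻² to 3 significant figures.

D(19) = 408 g·m⁻²

zinc: f(T) = -0.071·(T−10) [T>10 °C] = -0.6035
  SO₂ term: 0.0129·88.5^0.44·exp(0.046·41-0.6035) = 0.3344
  Sd branch = 0.0175·Sd^0.57·e^(0.008·RH+0.085·T) = 4.886 μm/a
  r_corr = 0.3344 + 4.886 = 5.22 μm/a
ISO 9224: D(t) = r_corr · t^b with b = 0.813 (zinc, B1)
  D(19) = 5.22 × 19^0.813 = 5.22 × 10.96 = 57.19 μm
  Mass loss = 57.19 μm × 7.14 g/cm³ = 408.3 g·m⁻²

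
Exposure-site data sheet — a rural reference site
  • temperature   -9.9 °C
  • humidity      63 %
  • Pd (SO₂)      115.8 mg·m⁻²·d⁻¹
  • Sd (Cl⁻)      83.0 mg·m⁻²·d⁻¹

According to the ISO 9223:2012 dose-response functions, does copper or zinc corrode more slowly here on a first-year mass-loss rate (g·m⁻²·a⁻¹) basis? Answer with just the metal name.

copper

copper: temperature factor f = +0.126·(-19.9) = -2.5074
  SO₂ term: 0.0053·115.8^0.26·exp(0.059·63-2.5074) = 0.06112
  Cl⁻ term: 0.01025·83.0^0.27·exp(0.036·63+0.049·-9.9) = 0.201
  r_corr = 0.06112 + 0.201 = 0.2621 μm/a
  mass loss = 0.2621 μm/a × 8.96 g/cm³ = 2.348 g·m⁻²·a⁻¹
zinc: T≤10 °C ⇒ hinge +0.038·(-9.9−10) = -0.7562
  Pd branch = 0.0129·Pd^0.44·e^(0.046·RH+f) = 0.8888 μm/a
  Cl⁻ term: 0.0175·83.0^0.57·exp(0.008·63+0.085·-9.9) = 0.155
  sum: 0.8888 + 0.155 → r_corr = 1.044 μm/a
  mass loss = 1.044 μm/a × 7.14 g/cm³ = 7.453 g·m⁻²·a⁻¹
Ordering by g·m⁻²·a⁻¹: zinc (7.45) > copper (2.35)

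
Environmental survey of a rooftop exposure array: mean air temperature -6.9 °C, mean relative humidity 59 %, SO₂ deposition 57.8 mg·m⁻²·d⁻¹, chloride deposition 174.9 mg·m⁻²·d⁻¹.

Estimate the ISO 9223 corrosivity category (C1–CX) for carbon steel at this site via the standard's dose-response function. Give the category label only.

C2

carbon steel: T≤10 °C ⇒ hinge +0.150·(-6.9−10) = -2.5350
  sulphur-dioxide contribution → 3.764 μm/a
  chloride contribution → 13.33 μm/a
  total first-year rate 17.09 μm/a
ISO 9223 Table 2 (carbon steel): 1.3 < 17.1 ≤ 25 μm/a ⇒ C2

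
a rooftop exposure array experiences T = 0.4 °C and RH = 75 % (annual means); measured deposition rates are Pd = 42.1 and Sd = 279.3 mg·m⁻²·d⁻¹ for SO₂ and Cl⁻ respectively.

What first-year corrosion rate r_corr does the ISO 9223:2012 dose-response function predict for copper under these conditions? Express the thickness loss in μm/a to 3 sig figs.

copper: T≤10 °C ⇒ hinge +0.126·(0.4−10) = -1.2096
  sulphur-dioxide contribution → 0.3492 μm/a
  chloride contribution → 0.7117 μm/a
  ⇒ r_corr(copper) = 1.061 μm/a

r_corr = 1.06 μm/a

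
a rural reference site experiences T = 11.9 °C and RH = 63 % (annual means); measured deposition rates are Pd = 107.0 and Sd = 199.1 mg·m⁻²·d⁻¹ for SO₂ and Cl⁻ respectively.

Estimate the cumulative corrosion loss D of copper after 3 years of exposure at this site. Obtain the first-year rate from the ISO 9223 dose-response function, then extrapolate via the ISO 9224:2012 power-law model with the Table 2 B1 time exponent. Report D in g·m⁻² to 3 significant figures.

copper: T>10 °C ⇒ hinge -0.080·(11.9−10) = -0.1520
  sulphur-dioxide contribution → 0.6312 μm/a
  chloride contribution → 0.7408 μm/a
  ⇒ r_corr(copper) = 1.372 μm/a
Power-law: D(3) = r_corr · 3^0.667
  D(3) = 1.372 × 3^0.667 = 1.372 × 2.081 = 2.855 μm
  Mass loss = 2.855 μm × 8.96 g/cm³ = 25.58 g·m⁻²

D(3) = 25.6 g·m⁻²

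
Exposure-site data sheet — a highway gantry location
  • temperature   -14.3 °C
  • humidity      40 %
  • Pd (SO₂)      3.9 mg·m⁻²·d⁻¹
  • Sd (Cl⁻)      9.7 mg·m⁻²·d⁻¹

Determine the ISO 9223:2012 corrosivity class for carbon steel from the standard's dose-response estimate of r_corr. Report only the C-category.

C1

carbon steel: f(T) = +0.150·(T−10) [T≤10 °C] = -3.6450
  SO₂ term: 1.77·3.9^0.52·exp(0.02·40-3.6450) = 0.2088
  Cl⁻ term: 0.102·9.7^0.62·exp(0.033·40+0.04·-14.3) = 0.8816
  r_corr = 0.2088 + 0.8816 = 1.09 μm/a
ISO 9223 Table 2 (carbon steel): 0 < 1.09 ≤ 1.3 μm/a ⇒ C1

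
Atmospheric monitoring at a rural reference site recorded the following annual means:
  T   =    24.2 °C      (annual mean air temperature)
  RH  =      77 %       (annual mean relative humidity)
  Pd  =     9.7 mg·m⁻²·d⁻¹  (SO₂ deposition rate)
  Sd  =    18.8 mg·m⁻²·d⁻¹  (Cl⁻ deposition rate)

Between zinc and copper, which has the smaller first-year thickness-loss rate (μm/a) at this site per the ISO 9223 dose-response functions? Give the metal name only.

copper

zinc: temperature factor f = -0.071·(14.2) = -1.0082
  sulphur-dioxide contribution → 0.4418 μm/a
  chloride contribution → 1.35 μm/a
  ⇒ r_corr(zinc) = 1.791 μm/a
copper: f(T) = -0.080·(T−10) [T>10 °C] = -1.1360
  sulphur-dioxide contribution → 0.2887 μm/a
  chloride contribution → 1.185 μm/a
  total first-year rate 1.473 μm/a
Ordering by μm/a: zinc (1.79) > copper (1.47)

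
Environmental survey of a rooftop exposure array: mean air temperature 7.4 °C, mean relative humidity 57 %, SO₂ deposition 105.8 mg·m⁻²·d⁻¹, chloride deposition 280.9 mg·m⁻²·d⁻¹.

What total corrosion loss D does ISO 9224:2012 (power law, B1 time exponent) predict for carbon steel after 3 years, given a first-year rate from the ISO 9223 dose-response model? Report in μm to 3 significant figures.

D(3) = 128 μm

carbon steel: temperature factor f = +0.150·(-2.6) = -0.3900
  SO₂ term: 1.77·105.8^0.52·exp(0.02·57-0.3900) = 42.31
  Sd branch = 0.102·Sd^0.62·e^(0.033·RH+0.04·T) = 29.66 μm/a
  sum: 42.31 + 29.66 → r_corr = 71.97 μm/a
Power-law: D(3) = r_corr · 3^0.523
  D(3) = 71.97 × 3^0.523 = 71.97 × 1.776 = 127.8 μm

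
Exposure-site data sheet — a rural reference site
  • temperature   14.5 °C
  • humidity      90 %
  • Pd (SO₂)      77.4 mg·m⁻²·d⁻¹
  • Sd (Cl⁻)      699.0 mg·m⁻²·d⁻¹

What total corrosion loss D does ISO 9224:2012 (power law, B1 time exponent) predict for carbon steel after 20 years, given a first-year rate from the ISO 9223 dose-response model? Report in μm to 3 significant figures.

D(20) = 1.37e+03 μm

carbon steel: T>10 °C ⇒ hinge -0.054·(14.5−10) = -0.2430
  SO₂ term: 1.77·77.4^0.52·exp(0.02·90-0.2430) = 80.6
  Sd branch = 0.102·Sd^0.62·e^(0.033·RH+0.04·T) = 206 μm/a
  r_corr = 80.6 + 206 = 286.6 μm/a
Long-term exponent b (ISO 9224 Table 2, B1) = 0.523
  D(20) = 286.6 × 20^0.523 = 286.6 × 4.791 = 1373 μm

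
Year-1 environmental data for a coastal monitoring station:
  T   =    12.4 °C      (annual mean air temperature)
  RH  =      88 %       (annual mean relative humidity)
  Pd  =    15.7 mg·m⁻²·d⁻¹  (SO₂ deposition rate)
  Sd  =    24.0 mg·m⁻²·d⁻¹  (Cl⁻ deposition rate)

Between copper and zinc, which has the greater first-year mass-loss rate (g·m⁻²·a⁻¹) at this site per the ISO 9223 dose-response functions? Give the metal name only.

copper

copper: temperature factor f = -0.080·(2.4) = -0.1920
  SO₂ term: 0.0053·15.7^0.26·exp(0.059·88-0.1920) = 1.609
  Sd branch = 0.01025·Sd^0.27·e^(0.036·RH+0.049·T) = 1.055 μm/a
  r_corr = 1.609 + 1.055 = 2.664 μm/a
  mass loss = 2.664 μm/a × 8.96 g/cm³ = 23.87 g·m⁻²·a⁻¹
zinc: temperature factor f = -0.071·(2.4) = -0.1704
  Pd branch = 0.0129·Pd^0.44·e^(0.046·RH+f) = 2.093 μm/a
  Cl⁻ term: 0.0175·24.0^0.57·exp(0.008·88+0.085·12.4) = 0.6212
  r_corr = 2.093 + 0.6212 = 2.714 μm/a
  mass loss = 2.714 μm/a × 7.14 g/cm³ = 19.38 g·m⁻²·a⁻¹
Ordering by g·m⁻²·a⁻¹: copper (23.9) > zinc (19.4)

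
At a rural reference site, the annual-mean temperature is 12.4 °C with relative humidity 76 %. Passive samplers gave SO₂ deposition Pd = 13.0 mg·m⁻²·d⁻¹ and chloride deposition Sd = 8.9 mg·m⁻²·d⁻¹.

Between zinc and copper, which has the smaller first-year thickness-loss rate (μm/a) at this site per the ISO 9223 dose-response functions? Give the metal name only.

copper

zinc: T>10 °C ⇒ hinge -0.071·(12.4−10) = -0.1704
  sulphur-dioxide contribution → 1.109 μm/a
  chloride contribution → 0.3206 μm/a
  ⇒ r_corr(zinc) = 1.43 μm/a
copper: temperature factor f = -0.080·(2.4) = -0.1920
  sulphur-dioxide contribution → 0.7549 μm/a
  chloride contribution → 0.5238 μm/a
  total first-year rate 1.279 μm/a
Ordering by μm/a: zinc (1.43) > copper (1.28)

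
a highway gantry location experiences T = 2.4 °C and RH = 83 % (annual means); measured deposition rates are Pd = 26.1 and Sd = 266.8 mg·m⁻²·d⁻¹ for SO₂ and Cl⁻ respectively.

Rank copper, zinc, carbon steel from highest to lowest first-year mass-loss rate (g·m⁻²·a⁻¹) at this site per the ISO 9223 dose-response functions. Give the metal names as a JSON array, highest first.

copper: temperature factor f = +0.126·(-7.6) = -0.9576
  sulphur-dioxide contribution → 0.636 μm/a
  chloride contribution → 1.034 μm/a
  total first-year rate 1.67 μm/a
  mass loss = 1.67 μm/a × 8.96 g/cm³ = 14.96 g·m⁻²·a⁻¹
zinc: T≤10 °C ⇒ hinge +0.038·(2.4−10) = -0.2888
  sulphur-dioxide contribution → 1.848 μm/a
  chloride contribution → 1.007 μm/a
  total first-year rate 2.854 μm/a
  mass loss = 2.854 μm/a × 7.14 g/cm³ = 20.38 g·m⁻²·a⁻¹
carbon steel: f(T) = +0.150·(T−10) [T≤10 °C] = -1.1400
  sulphur-dioxide contribution → 16.24 μm/a
  chloride contribution → 55.47 μm/a
  total first-year rate 71.71 μm/a
  mass loss = 71.71 μm/a × 7.85 g/cm³ = 562.9 g·m⁻²·a⁻¹
Ordering by g·m⁻²·a⁻¹: carbon steel (563) > zinc (20.4) > copper (15)

["carbon steel", "zinc", "copper"]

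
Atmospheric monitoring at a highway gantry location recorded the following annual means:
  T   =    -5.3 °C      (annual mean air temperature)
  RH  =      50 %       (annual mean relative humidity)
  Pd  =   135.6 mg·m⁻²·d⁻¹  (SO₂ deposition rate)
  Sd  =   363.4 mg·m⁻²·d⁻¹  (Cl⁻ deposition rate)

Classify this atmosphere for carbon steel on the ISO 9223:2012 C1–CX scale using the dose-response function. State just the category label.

carbon steel: T≤10 °C ⇒ hinge +0.150·(-5.3−10) = -2.2950
  sulphur-dioxide contribution → 6.228 μm/a
  chloride contribution → 16.62 μm/a
  total first-year rate 22.84 μm/a
ISO 9223 Table 2 (carbon steel): 1.3 < 22.8 ≤ 25 μm/a ⇒ C2

C2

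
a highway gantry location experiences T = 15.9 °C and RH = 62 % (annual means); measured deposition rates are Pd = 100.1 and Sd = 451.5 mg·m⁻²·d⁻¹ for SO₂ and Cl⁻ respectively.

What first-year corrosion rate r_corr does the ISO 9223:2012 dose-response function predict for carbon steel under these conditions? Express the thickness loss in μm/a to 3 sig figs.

r_corr = 115 μm/a

carbon steel: f(T) = -0.054·(T−10) [T>10 °C] = -0.3186
  SO₂ term: 1.77·100.1^0.52·exp(0.02·62-0.3186) = 48.79
  Cl⁻ term: 0.102·451.5^0.62·exp(0.033·62+0.04·15.9) = 65.96
  r_corr = 48.79 + 65.96 = 114.8 μm/a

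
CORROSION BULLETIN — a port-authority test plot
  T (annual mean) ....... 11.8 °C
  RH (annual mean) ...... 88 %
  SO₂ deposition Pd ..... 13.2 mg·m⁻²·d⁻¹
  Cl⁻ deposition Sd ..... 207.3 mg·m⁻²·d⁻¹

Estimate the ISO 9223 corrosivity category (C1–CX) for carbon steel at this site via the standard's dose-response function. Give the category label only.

carbon steel: T>10 °C ⇒ hinge -0.054·(11.8−10) = -0.0972
  SO₂ term: 1.77·13.2^0.52·exp(0.02·88-0.0972) = 35.71
  Cl⁻ term: 0.102·207.3^0.62·exp(0.033·88+0.04·11.8) = 81.48
  sum: 35.71 + 81.48 → r_corr = 117.2 μm/a
Category bounds: 80…200 μm/a bracket r_corr ⇒ C5

C5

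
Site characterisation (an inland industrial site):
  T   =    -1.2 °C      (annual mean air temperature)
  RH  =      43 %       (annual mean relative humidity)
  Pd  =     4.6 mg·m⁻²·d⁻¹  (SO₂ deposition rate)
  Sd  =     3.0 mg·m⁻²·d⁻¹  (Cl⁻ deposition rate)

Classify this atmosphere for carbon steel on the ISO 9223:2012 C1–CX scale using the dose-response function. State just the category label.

C2

carbon steel: f(T) = +0.150·(T−10) [T≤10 °C] = -1.6800
  SO₂ term: 1.77·4.6^0.52·exp(0.02·43-1.6800) = 1.724
  Sd branch = 0.102·Sd^0.62·e^(0.033·RH+0.04·T) = 0.794 μm/a
  sum: 1.724 + 0.794 → r_corr = 2.518 μm/a
2.52 μm/a falls in (1.3, 25] for carbon steel → category C2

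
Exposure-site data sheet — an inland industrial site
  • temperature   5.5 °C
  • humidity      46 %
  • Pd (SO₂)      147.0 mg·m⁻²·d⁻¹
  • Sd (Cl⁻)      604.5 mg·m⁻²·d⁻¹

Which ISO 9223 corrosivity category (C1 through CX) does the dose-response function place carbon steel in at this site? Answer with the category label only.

carbon steel: f(T) = +0.150·(T−10) [T≤10 °C] = -0.6750
  SO₂ term: 1.77·147.0^0.52·exp(0.02·46-0.6750) = 30.3
  Cl⁻ term: 0.102·604.5^0.62·exp(0.033·46+0.04·5.5) = 30.75
  sum: 30.3 + 30.75 → r_corr = 61.05 μm/a
ISO 9223 Table 2 (carbon steel): 50 < 61 ≤ 80 μm/a ⇒ C4

C4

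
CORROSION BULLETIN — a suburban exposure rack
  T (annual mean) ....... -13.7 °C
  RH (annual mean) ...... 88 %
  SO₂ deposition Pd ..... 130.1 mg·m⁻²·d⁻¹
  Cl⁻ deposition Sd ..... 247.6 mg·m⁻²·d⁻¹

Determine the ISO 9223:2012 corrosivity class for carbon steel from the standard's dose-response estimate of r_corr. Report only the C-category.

carbon steel: temperature factor f = +0.150·(-23.7) = -3.5550
  SO₂ term: 1.77·130.1^0.52·exp(0.02·88-3.5550) = 3.697
  Cl⁻ term: 0.102·247.6^0.62·exp(0.033·88+0.04·-13.7) = 32.8
  sum: 3.697 + 32.8 → r_corr = 36.5 μm/a
36.5 μm/a falls in (25, 50] for carbon steel → category C3

C3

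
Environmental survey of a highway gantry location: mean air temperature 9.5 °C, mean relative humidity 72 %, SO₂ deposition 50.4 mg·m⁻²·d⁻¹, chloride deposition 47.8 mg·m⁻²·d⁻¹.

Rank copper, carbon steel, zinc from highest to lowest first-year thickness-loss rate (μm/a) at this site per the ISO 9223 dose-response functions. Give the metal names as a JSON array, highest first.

["carbon steel", "zinc", "copper"]

copper: f(T) = +0.126·(T−10) [T≤10 °C] = -0.0630
  Pd branch = 0.0053·Pd^0.26·e^(0.059·RH+f) = 0.9648 μm/a
  Cl⁻ term: 0.01025·47.8^0.27·exp(0.036·72+0.049·9.5) = 0.6195
  r_corr = 0.9648 + 0.6195 = 1.584 μm/a
carbon steel: f(T) = +0.150·(T−10) [T≤10 °C] = -0.0750
  Pd branch = 1.77·Pd^0.52·e^(0.02·RH+f) = 53.22 μm/a
  Sd branch = 0.102·Sd^0.62·e^(0.033·RH+0.04·T) = 17.65 μm/a
  r_corr = 53.22 + 17.65 = 70.87 μm/a
zinc: f(T) = +0.038·(T−10) [T≤10 °C] = -0.0190
  Pd branch = 0.0129·Pd^0.44·e^(0.046·RH+f) = 1.949 μm/a
  Cl⁻ term: 0.0175·47.8^0.57·exp(0.008·72+0.085·9.5) = 0.6326
  sum: 1.949 + 0.6326 → r_corr = 2.582 μm/a
Ordering by μm/a: carbon steel (70.9) > zinc (2.58) > copper (1.58)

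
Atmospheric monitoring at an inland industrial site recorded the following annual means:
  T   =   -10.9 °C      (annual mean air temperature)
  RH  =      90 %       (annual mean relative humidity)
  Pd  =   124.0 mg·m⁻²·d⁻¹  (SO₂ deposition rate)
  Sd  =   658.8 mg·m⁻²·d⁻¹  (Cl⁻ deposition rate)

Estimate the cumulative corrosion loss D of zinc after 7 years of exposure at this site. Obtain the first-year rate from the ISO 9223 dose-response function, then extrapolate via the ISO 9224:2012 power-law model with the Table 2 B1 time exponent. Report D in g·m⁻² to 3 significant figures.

zinc: f(T) = +0.038·(T−10) [T≤10 °C] = -0.7942
  sulphur-dioxide contribution → 3.053 μm/a
  chloride contribution → 0.5755 μm/a
  ⇒ r_corr(zinc) = 3.629 μm/a
Power-law: D(7) = r_corr · 7^0.813
  D(7) = 3.629 × 7^0.813 = 3.629 × 4.865 = 17.65 μm
  Mass loss = 17.65 μm × 7.14 g/cm³ = 126 g·m⁻²

D(7) = 126 g·m⁻²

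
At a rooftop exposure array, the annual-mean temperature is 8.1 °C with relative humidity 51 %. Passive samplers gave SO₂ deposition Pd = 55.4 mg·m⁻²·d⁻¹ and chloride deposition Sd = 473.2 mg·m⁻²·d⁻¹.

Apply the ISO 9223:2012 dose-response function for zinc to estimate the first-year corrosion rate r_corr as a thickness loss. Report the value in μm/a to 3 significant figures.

r_corr = 2.49 μm/a

zinc: T≤10 °C ⇒ hinge +0.038·(8.1−10) = -0.0722
  SO₂ term: 0.0129·55.4^0.44·exp(0.046·51-0.0722) = 0.7332
  Cl⁻ term: 0.0175·473.2^0.57·exp(0.008·51+0.085·8.1) = 1.754
  sum: 0.7332 + 1.754 → r_corr = 2.487 μm/a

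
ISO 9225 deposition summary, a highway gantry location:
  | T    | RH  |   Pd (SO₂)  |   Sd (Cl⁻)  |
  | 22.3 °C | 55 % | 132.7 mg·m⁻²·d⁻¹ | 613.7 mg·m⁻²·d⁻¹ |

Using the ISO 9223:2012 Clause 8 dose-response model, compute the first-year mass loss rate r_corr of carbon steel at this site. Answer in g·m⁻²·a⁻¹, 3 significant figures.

carbon steel: temperature factor f = -0.054·(12.3) = -0.6642
  sulphur-dioxide contribution → 34.76 μm/a
  chloride contribution → 81.8 μm/a
  total first-year rate 116.6 μm/a
Convert to mass loss: 116.6 μm/a × 7.85 g/cm³ = 915.1 g·m⁻²·a⁻¹

r_corr = 915 g·m⁻²·a⁻¹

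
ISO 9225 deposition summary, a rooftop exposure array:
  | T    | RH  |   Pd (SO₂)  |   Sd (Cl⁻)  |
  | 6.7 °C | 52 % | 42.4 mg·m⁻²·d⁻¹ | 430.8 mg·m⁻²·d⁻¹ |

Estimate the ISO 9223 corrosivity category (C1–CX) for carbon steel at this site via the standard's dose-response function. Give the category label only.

carbon steel: T≤10 °C ⇒ hinge +0.150·(6.7−10) = -0.4950
  sulphur-dioxide contribution → 21.42 μm/a
  chloride contribution → 31.88 μm/a
  ⇒ r_corr(carbon steel) = 53.3 μm/a
53.3 μm/a falls in (50, 80] for carbon steel → category C4

C4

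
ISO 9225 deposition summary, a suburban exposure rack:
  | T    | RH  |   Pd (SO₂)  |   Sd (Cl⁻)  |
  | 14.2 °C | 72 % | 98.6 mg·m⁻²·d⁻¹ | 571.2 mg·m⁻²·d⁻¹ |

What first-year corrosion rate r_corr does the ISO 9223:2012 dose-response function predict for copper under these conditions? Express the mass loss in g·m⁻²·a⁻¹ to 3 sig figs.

copper: temperature factor f = -0.080·(4.2) = -0.3360
  sulphur-dioxide contribution → 0.8743 μm/a
  chloride contribution → 1.524 μm/a
  ⇒ r_corr(copper) = 2.398 μm/a
Convert to mass loss: 2.398 μm/a × 8.96 g/cm³ = 21.49 g·m⁻²·a⁻¹

r_corr = 21.5 g·m⁻²·a⁻¹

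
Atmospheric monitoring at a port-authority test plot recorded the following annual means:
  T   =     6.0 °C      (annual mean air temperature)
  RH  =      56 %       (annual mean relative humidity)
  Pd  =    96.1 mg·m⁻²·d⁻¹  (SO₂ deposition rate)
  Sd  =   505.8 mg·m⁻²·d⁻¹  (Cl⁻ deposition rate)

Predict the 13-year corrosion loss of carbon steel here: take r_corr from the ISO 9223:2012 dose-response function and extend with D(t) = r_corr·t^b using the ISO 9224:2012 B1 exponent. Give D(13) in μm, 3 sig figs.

carbon steel: temperature factor f = +0.150·(-4.0) = -0.6000
  SO₂ term: 1.77·96.1^0.52·exp(0.02·56-0.6000) = 31.98
  Cl⁻ term: 0.102·505.8^0.62·exp(0.033·56+0.04·6.0) = 39.07
  r_corr = 31.98 + 39.07 = 71.05 μm/a
Power-law: D(13) = r_corr · 13^0.523
  D(13) = 71.05 × 13^0.523 = 71.05 × 3.825 = 271.7 μm

D(13) = 272 μm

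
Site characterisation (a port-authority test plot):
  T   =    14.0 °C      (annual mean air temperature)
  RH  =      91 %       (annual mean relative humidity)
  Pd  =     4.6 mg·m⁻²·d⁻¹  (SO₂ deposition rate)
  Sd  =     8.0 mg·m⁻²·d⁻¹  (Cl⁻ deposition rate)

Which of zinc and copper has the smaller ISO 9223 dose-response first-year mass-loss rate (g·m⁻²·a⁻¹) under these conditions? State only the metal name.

zinc

zinc: temperature factor f = -0.071·(4.0) = -0.2840
  Pd branch = 0.0129·Pd^0.44·e^(0.046·RH+f) = 1.25 μm/a
  Sd branch = 0.0175·Sd^0.57·e^(0.008·RH+0.085·T) = 0.3897 μm/a
  r_corr = 1.25 + 0.3897 = 1.639 μm/a
  mass loss = 1.639 μm/a × 7.14 g/cm³ = 11.71 g·m⁻²·a⁻¹
copper: f(T) = -0.080·(T−10) [T>10 °C] = -0.3200
  SO₂ term: 0.0053·4.6^0.26·exp(0.059·91-0.3200) = 1.228
  Sd branch = 0.01025·Sd^0.27·e^(0.036·RH+0.049·T) = 0.9446 μm/a
  r_corr = 1.228 + 0.9446 = 2.173 μm/a
  mass loss = 2.173 μm/a × 8.96 g/cm³ = 19.47 g·m⁻²·a⁻¹
Ordering by g·m⁻²·a⁻¹: copper (19.5) > zinc (11.7)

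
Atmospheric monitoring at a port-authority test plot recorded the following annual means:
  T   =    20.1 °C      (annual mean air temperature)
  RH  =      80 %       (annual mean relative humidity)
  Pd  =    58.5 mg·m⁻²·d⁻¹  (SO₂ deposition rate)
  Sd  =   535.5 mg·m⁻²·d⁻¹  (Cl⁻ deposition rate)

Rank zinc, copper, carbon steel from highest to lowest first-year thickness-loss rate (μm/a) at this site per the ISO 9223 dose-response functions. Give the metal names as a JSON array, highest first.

["carbon steel", "zinc", "copper"]

zinc: temperature factor f = -0.071·(10.1) = -0.7171
  SO₂ term: 0.0129·58.5^0.44·exp(0.046·80-0.7171) = 1.496
  Cl⁻ term: 0.0175·535.5^0.57·exp(0.008·80+0.085·20.1) = 6.582
  sum: 1.496 + 6.582 → r_corr = 8.078 μm/a
copper: temperature factor f = -0.080·(10.1) = -0.8080
  Pd branch = 0.0053·Pd^0.26·e^(0.059·RH+f) = 0.7633 μm/a
  Sd branch = 0.01025·Sd^0.27·e^(0.036·RH+0.049·T) = 2.667 μm/a
  r_corr = 0.7633 + 2.667 = 3.43 μm/a
carbon steel: T>10 °C ⇒ hinge -0.054·(20.1−10) = -0.5454
  SO₂ term: 1.77·58.5^0.52·exp(0.02·80-0.5454) = 42.16
  Cl⁻ term: 0.102·535.5^0.62·exp(0.033·80+0.04·20.1) = 157.1
  r_corr = 42.16 + 157.1 = 199.2 μm/a
Ordering by μm/a: carbon steel (199) > zinc (8.08) > copper (3.43)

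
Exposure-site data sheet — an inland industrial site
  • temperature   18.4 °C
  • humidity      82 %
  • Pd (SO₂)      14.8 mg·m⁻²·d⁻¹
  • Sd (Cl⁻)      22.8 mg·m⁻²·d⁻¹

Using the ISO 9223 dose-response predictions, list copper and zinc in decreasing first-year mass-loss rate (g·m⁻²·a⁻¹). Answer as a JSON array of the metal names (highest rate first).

copper: f(T) = -0.080·(T−10) [T>10 °C] = -0.6720
  sulphur-dioxide contribution → 0.6884 μm/a
  chloride contribution → 1.125 μm/a
  total first-year rate 1.813 μm/a
  mass loss = 1.813 μm/a × 8.96 g/cm³ = 16.24 g·m⁻²·a⁻¹
zinc: f(T) = -0.071·(T−10) [T>10 °C] = -0.5964
  sulphur-dioxide contribution → 1.011 μm/a
  chloride contribution → 0.9576 μm/a
  total first-year rate 1.968 μm/a
  mass loss = 1.968 μm/a × 7.14 g/cm³ = 14.05 g·m⁻²·a⁻¹
Ordering by g·m⁻²·a⁻¹: copper (16.2) > zinc (14.1)

["copper", "zinc"]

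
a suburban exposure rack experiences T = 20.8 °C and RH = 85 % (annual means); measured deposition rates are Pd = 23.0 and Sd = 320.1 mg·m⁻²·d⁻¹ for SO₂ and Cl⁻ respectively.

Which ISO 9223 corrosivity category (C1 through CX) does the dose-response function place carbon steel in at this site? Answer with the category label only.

carbon steel: T>10 °C ⇒ hinge -0.054·(20.8−10) = -0.5832
  SO₂ term: 1.77·23.0^0.52·exp(0.02·85-0.5832) = 27.61
  Cl⁻ term: 0.102·320.1^0.62·exp(0.033·85+0.04·20.8) = 138.5
  sum: 27.61 + 138.5 → r_corr = 166.1 μm/a
Category bounds: 80…200 μm/a bracket r_corr ⇒ C5

C5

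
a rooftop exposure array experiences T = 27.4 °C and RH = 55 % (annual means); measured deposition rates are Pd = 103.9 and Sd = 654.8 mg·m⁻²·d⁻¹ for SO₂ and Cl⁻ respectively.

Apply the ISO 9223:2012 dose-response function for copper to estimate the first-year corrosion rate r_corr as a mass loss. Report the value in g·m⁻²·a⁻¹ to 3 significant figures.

r_corr = 15.7 g·m⁻²·a⁻¹

copper: T>10 °C ⇒ hinge -0.080·(27.4−10) = -1.3920
  Pd branch = 0.0053·Pd^0.26·e^(0.059·RH+f) = 0.1131 μm/a
  Cl⁻ term: 0.01025·654.8^0.27·exp(0.036·55+0.049·27.4) = 1.637
  r_corr = 0.1131 + 1.637 = 1.75 μm/a
Convert to mass loss: 1.75 μm/a × 8.96 g/cm³ = 15.68 g·m⁻²·a⁻¹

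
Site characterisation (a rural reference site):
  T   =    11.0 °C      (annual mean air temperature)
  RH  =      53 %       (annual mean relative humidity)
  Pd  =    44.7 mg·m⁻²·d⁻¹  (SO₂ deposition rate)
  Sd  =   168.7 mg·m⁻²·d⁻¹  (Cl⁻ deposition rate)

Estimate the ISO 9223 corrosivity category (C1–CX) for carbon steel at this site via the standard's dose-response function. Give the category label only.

C4

carbon steel: temperature factor f = -0.054·(1.0) = -0.0540
  Pd branch = 1.77·Pd^0.52·e^(0.02·RH+f) = 34.92 μm/a
  Sd branch = 0.102·Sd^0.62·e^(0.033·RH+0.04·T) = 21.88 μm/a
  r_corr = 34.92 + 21.88 = 56.8 μm/a
Category bounds: 50…80 μm/a bracket r_corr ⇒ C4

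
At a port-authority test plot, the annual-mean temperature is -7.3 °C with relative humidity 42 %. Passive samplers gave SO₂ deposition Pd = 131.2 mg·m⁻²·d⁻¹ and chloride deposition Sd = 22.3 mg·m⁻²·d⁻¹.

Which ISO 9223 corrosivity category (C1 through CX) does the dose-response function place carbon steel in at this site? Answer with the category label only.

carbon steel: f(T) = +0.150·(T−10) [T≤10 °C] = -2.5950
  sulphur-dioxide contribution → 3.865 μm/a
  chloride contribution → 2.088 μm/a
  ⇒ r_corr(carbon steel) = 5.952 μm/a
5.95 μm/a falls in (1.3, 25] for carbon steel → category C2

C2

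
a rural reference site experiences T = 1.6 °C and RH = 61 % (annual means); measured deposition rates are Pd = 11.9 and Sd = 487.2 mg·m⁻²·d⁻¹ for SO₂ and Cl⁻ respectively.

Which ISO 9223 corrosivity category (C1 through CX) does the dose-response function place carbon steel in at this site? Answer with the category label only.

carbon steel: temperature factor f = +0.150·(-8.4) = -1.2600
  SO₂ term: 1.77·11.9^0.52·exp(0.02·61-1.2600) = 6.164
  Cl⁻ term: 0.102·487.2^0.62·exp(0.033·61+0.04·1.6) = 37.76
  sum: 6.164 + 37.76 → r_corr = 43.92 μm/a
ISO 9223 Table 2 (carbon steel): 25 < 43.9 ≤ 50 μm/a ⇒ C3

C3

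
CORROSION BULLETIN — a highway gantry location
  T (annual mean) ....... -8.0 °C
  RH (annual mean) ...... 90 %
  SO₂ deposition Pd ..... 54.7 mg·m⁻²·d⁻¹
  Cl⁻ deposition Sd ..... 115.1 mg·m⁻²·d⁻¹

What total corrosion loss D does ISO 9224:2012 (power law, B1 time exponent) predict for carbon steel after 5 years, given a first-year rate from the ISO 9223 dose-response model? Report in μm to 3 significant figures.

D(5) = 76.9 μm

carbon steel: T≤10 °C ⇒ hinge +0.150·(-8.0−10) = -2.7000
  sulphur-dioxide contribution → 5.766 μm/a
  chloride contribution → 27.37 μm/a
  total first-year rate 33.14 μm/a
Long-term exponent b (ISO 9224 Table 2, B1) = 0.523
  D(5) = 33.14 × 5^0.523 = 33.14 × 2.32 = 76.9 μm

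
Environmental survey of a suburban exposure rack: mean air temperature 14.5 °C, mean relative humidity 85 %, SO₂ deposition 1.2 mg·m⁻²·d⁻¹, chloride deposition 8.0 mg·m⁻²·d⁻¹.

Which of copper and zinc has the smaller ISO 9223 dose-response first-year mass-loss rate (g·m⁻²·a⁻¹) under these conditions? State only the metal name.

zinc

copper: T>10 °C ⇒ hinge -0.080·(14.5−10) = -0.3600
  Pd branch = 0.0053·Pd^0.26·e^(0.059·RH+f) = 0.5841 μm/a
  Sd branch = 0.01025·Sd^0.27·e^(0.036·RH+0.049·T) = 0.7799 μm/a
  r_corr = 0.5841 + 0.7799 = 1.364 μm/a
  mass loss = 1.364 μm/a × 8.96 g/cm³ = 12.22 g·m⁻²·a⁻¹
zinc: f(T) = -0.071·(T−10) [T>10 °C] = -0.3195
  SO₂ term: 0.0129·1.2^0.44·exp(0.046·85-0.3195) = 0.5067
  Cl⁻ term: 0.0175·8.0^0.57·exp(0.008·85+0.085·14.5) = 0.3876
  sum: 0.5067 + 0.3876 → r_corr = 0.8943 μm/a
  mass loss = 0.8943 μm/a × 7.14 g/cm³ = 6.385 g·m⁻²·a⁻¹
Ordering by g·m⁻²·a⁻¹: copper (12.2) > zinc (6.39)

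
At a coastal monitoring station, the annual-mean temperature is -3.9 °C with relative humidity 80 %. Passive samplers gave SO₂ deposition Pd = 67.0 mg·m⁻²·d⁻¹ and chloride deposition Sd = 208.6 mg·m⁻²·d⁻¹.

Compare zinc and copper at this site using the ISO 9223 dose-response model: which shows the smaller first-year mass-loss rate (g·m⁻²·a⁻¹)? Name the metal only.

copper

zinc: T≤10 °C ⇒ hinge +0.038·(-3.9−10) = -0.5282
  SO₂ term: 0.0129·67.0^0.44·exp(0.046·80-0.5282) = 1.918
  Sd branch = 0.0175·Sd^0.57·e^(0.008·RH+0.085·T) = 0.5001 μm/a
  sum: 1.918 + 0.5001 → r_corr = 2.418 μm/a
  mass loss = 2.418 μm/a × 7.14 g/cm³ = 17.27 g·m⁻²·a⁻¹
copper: temperature factor f = +0.126·(-13.9) = -1.7514
  SO₂ term: 0.0053·67.0^0.26·exp(0.059·80-1.7514) = 0.3078
  Cl⁻ term: 0.01025·208.6^0.27·exp(0.036·80+0.049·-3.9) = 0.6378
  sum: 0.3078 + 0.6378 → r_corr = 0.9457 μm/a
  mass loss = 0.9457 μm/a × 8.96 g/cm³ = 8.473 g·m⁻²·a⁻¹
Ordering by g·m⁻²·a⁻¹: zinc (17.3) > copper (8.47)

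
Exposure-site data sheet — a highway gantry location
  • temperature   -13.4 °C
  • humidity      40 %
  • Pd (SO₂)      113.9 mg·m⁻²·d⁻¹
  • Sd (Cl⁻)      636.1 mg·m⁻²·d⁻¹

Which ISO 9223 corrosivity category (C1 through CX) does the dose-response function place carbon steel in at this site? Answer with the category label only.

C2

carbon steel: f(T) = +0.150·(T−10) [T≤10 °C] = -3.5100
  SO₂ term: 1.77·113.9^0.52·exp(0.02·40-3.5100) = 1.382
  Sd branch = 0.102·Sd^0.62·e^(0.033·RH+0.04·T) = 12.23 μm/a
  sum: 1.382 + 12.23 → r_corr = 13.61 μm/a
Category bounds: 1.3…25 μm/a bracket r_corr ⇒ C2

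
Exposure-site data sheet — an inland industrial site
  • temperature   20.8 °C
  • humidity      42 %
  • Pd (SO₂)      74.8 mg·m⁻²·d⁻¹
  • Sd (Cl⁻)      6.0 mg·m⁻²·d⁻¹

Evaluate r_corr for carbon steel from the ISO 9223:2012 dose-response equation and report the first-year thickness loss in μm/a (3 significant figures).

r_corr = 24.4 μm/a

carbon steel: temperature factor f = -0.054·(10.8) = -0.5832
  sulphur-dioxide contribution → 21.57 μm/a
  chloride contribution → 2.847 μm/a
  total first-year rate 24.42 μm/a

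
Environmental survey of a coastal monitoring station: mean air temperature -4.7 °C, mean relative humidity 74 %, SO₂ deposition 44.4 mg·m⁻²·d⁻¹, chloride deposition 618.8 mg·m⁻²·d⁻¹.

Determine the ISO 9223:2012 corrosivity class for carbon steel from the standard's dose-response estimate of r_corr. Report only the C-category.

C4

carbon steel: T≤10 °C ⇒ hinge +0.150·(-4.7−10) = -2.2050
  Pd branch = 1.77·Pd^0.52·e^(0.02·RH+f) = 6.162 μm/a
  Sd branch = 0.102·Sd^0.62·e^(0.033·RH+0.04·T) = 52.27 μm/a
  r_corr = 6.162 + 52.27 = 58.43 μm/a
Category bounds: 50…80 μm/a bracket r_corr ⇒ C4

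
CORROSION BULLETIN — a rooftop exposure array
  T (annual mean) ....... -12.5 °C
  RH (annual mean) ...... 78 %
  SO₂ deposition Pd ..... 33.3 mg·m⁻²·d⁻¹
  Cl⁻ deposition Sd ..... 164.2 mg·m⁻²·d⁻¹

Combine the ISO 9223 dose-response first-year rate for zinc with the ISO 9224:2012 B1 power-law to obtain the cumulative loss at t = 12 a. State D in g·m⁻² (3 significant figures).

zinc: f(T) = +0.038·(T−10) [T≤10 °C] = -0.8550
  SO₂ term: 0.0129·33.3^0.44·exp(0.046·78-0.8550) = 0.9277
  Sd branch = 0.0175·Sd^0.57·e^(0.008·RH+0.085·T) = 0.2067 μm/a
  sum: 0.9277 + 0.2067 → r_corr = 1.134 μm/a
ISO 9224: D(t) = r_corr · t^b with b = 0.813 (zinc, B1)
  D(12) = 1.134 × 12^0.813 = 1.134 × 7.54 = 8.553 μm
  Mass loss = 8.553 μm × 7.14 g/cm³ = 61.07 g·m⁻²

D(12) = 61.1 g·m⁻²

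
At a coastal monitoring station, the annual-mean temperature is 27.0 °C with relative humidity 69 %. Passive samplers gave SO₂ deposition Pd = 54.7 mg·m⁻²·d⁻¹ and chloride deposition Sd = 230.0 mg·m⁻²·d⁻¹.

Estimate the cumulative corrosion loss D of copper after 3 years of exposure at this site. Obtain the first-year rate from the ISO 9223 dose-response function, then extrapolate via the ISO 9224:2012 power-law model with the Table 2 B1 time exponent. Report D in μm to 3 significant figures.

copper: T>10 °C ⇒ hinge -0.080·(27.0−10) = -1.3600
  SO₂ term: 0.0053·54.7^0.26·exp(0.059·69-1.3600) = 0.2257
  Cl⁻ term: 0.01025·230.0^0.27·exp(0.036·69+0.049·27.0) = 2.003
  r_corr = 0.2257 + 2.003 = 2.229 μm/a
Long-term exponent b (ISO 9224 Table 2, B1) = 0.667
  D(3) = 2.229 × 3^0.667 = 2.229 × 2.081 = 4.638 μm

D(3) = 4.64 μm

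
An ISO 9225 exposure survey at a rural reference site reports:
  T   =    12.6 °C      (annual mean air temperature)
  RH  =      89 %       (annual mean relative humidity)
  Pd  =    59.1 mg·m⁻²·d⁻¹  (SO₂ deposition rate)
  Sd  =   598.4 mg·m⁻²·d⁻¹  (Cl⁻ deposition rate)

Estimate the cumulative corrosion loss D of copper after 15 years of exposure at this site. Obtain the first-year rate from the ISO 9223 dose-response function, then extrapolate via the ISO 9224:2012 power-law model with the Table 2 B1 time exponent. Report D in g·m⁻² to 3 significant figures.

copper: f(T) = -0.080·(T−10) [T>10 °C] = -0.2080
  Pd branch = 0.0053·Pd^0.26·e^(0.059·RH+f) = 2.372 μm/a
  Cl⁻ term: 0.01025·598.4^0.27·exp(0.036·89+0.049·12.6) = 2.631
  sum: 2.372 + 2.631 → r_corr = 5.003 μm/a
Power-law: D(15) = r_corr · 15^0.667
  D(15) = 5.003 × 15^0.667 = 5.003 × 6.088 = 30.45 μm
  Mass loss = 30.45 μm × 8.96 g/cm³ = 272.9 g·m⁻²

D(15) = 273 g·m⁻²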